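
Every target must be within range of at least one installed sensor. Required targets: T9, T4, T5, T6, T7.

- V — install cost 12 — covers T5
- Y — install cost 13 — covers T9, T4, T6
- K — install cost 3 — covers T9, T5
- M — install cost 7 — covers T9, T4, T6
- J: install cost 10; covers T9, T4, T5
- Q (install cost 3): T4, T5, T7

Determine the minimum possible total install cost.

10

This is an integer covering problem.
The greedy cost-per-new-target heuristic would pick Q, K, and M for 13, but a cheaper cover exists.
Choose M and Q: together they cover T9, T4, T5, T6, T7 — every target.
Total install cost: 7 + 3 = 10.
No cover costs less than 10.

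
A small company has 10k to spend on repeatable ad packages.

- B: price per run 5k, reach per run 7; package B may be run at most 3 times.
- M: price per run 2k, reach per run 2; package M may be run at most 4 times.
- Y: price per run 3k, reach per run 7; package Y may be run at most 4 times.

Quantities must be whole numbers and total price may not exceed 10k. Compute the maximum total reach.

21

This is a bounded integer knapsack.
Take 3×Y: price 9 ≤ 10, reach 3·7 = 21.
No other integer combination yields more.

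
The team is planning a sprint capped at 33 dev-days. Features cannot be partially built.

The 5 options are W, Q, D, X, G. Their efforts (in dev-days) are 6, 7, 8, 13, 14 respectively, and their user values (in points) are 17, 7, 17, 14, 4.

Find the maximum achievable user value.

This is an integer program with binary decision variables.
Allowing fractional choices, the relaxed optimum would be about 54.0, but features are indivisible.
W + Q + D: effort 6 + 7 + 8 = 21 ≤ 33, user value 17 + 7 + 17 = 41.
W + D + X: effort 6 + 8 + 13 = 27 ≤ 33, user value 17 + 17 + 14 = 48.
W + Q + X: effort 6 + 7 + 13 = 26 ≤ 33, user value 17 + 7 + 14 = 38.
Best is W, D, and X with total user value 48.

48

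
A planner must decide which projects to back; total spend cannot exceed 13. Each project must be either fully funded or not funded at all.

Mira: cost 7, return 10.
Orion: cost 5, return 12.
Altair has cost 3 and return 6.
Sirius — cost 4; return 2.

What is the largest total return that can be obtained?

22

Take Mira and Orion: cost 7 + 5 = 12 ≤ 13, return 10 + 12 = 22.
No other feasible combination does better.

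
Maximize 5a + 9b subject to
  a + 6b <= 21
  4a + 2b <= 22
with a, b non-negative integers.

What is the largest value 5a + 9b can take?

(a,b)=(3,3) is feasible, giving 42.
(a,b)=(4,2) is feasible, giving 38.
Maximum is 42 at (a,b)=(3,3).

42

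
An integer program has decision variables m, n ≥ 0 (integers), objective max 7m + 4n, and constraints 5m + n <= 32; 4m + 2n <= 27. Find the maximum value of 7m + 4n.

Relaxing integrality, the LP optimum is 54.00 at (m,n) = (0, 13.5), which is not an integer point.
(m,n)=(0,13): 5·0+1·13=13≤32, 4·0+2·13=26≤27, objective 52.
(m,n)=(0,12): 5·0+1·12=12≤32, 4·0+2·12=24≤27, objective 48.
No feasible integer point exceeds 52.

52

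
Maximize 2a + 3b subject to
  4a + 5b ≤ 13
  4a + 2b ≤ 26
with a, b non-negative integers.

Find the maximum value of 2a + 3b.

7

(a,b)=(2,1) is feasible, giving 7.
(a,b)=(3,0) is feasible, giving 6.
No feasible integer point exceeds 7.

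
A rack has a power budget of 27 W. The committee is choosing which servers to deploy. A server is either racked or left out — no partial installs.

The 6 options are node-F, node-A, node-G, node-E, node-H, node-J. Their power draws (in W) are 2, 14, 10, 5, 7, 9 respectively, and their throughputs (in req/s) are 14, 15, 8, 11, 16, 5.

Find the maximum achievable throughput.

49

This is a 0-1 knapsack instance.
Take node-F, node-G, node-E, and node-H: power draw 2 + 10 + 5 + 7 = 24 ≤ 27, throughput 14 + 8 + 11 + 16 = 49.
No other feasible combination does better.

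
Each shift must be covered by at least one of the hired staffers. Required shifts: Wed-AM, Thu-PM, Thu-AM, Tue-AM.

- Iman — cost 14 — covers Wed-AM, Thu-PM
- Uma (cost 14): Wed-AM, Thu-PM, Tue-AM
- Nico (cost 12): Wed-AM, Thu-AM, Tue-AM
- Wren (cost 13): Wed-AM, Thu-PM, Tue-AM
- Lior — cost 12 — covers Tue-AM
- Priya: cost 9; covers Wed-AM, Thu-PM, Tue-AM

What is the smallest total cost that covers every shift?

Choose Nico and Priya: together they cover Wed-AM, Thu-PM, Thu-AM, Tue-AM — every shift.
Total cost: 12 + 9 = 21.
No cover costs less than 21.

21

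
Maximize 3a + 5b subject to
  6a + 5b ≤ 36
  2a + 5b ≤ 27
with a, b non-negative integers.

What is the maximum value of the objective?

(a,b)=(1,5): 6·1+5·5=31≤36, 2·1+5·5=27≤27, objective 28.
(a,b)=(2,4): 6·2+5·4=32≤36, 2·2+5·4=24≤27, objective 26.
(a,b)=(0,5): 6·0+5·5=25≤36, 2·0+5·5=25≤27, objective 25.
(a,b)=(3,3): 6·3+5·3=33≤36, 2·3+5·3=21≤27, objective 24.
No feasible integer point exceeds 28.

28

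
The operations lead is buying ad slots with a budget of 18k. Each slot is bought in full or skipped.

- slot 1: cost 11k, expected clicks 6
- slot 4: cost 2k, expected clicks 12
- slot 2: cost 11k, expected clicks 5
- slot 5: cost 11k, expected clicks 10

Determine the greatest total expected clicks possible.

22

This is a 0-1 knapsack instance.
slot 1 + slot 4: cost 11 + 2 = 13 ≤ 18, expected clicks 6 + 12 = 18.
slot 4 + slot 5: cost 2 + 11 = 13 ≤ 18, expected clicks 12 + 10 = 22.
slot 4 + slot 2: cost 2 + 11 = 13 ≤ 18, expected clicks 12 + 5 = 17.
Best is slot 4 and slot 5 with total expected clicks 22.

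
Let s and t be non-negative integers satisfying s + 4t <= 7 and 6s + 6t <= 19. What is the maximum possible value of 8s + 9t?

(s,t)=(2,1): 1·2+4·1=6≤7, 6·2+6·1=18≤19, objective 25.
(s,t)=(3,0): 1·3+4·0=3≤7, 6·3+6·0=18≤19, objective 24.
(s,t)=(1,1): 1·1+4·1=5≤7, 6·1+6·1=12≤19, objective 17.
(s,t)=(2,0): 1·2+4·0=2≤7, 6·2+6·0=12≤19, objective 16.
No feasible integer point exceeds 25.

25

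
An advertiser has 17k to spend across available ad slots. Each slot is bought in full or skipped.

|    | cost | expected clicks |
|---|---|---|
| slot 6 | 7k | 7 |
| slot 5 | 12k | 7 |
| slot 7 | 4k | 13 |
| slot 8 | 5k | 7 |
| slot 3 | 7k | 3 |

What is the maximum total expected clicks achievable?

Allowing fractional choices, the relaxed optimum would be about 27.6, but ad slots are indivisible.
slot 7 + slot 8 + slot 3: cost 4 + 5 + 7 = 16 ≤ 17, expected clicks 13 + 7 + 3 = 23.
slot 6 + slot 7 + slot 8: cost 7 + 4 + 5 = 16 ≤ 17, expected clicks 7 + 13 + 7 = 27.
slot 7 + slot 8: cost 4 + 5 = 9 ≤ 17, expected clicks 13 + 7 = 20.
Best is slot 6, slot 7, and slot 8 with total expected clicks 27.

27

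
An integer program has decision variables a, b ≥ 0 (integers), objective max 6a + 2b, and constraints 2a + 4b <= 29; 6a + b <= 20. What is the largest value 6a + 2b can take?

(a,b)=(2,6): 2·2+4·6=28≤29, 6·2+1·6=18≤20, objective 24.
(a,b)=(2,5): 2·2+4·5=24≤29, 6·2+1·5=17≤20, objective 22.
The best lattice point is (2,6), giving 24.

24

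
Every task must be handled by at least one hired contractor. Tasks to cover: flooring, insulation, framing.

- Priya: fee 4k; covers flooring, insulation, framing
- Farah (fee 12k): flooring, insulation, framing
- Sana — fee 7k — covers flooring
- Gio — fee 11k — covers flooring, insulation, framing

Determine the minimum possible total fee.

Priya alone covers flooring, insulation, framing — every task.
Total fee: 4.
No cover costs less than 4.

4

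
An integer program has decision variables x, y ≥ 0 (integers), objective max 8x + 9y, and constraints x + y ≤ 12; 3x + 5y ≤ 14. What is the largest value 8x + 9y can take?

33

Relaxing integrality, the LP optimum is 37.33 at (x,y) = (4.67, 0), which is not an integer point.
(x,y)=(3,1): 1·3+1·1=4≤12, 3·3+5·1=14≤14, objective 33.
(x,y)=(4,0): 1·4+1·0=4≤12, 3·4+5·0=12≤14, objective 32.
(x,y)=(2,1): 1·2+1·1=3≤12, 3·2+5·1=11≤14, objective 25.
The best lattice point is (3,1), giving 33.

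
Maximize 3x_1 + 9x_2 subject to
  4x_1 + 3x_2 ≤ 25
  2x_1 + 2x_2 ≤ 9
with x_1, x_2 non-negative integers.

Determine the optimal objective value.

36

Relaxing integrality, the LP optimum is 40.50 at (x_1,x_2) = (0, 4.5), which is not an integer point.
(x_1,x_2)=(0,4): 4·0+3·4=12≤25, 2·0+2·4=8≤9, objective 36.
(x_1,x_2)=(1,3): 4·1+3·3=13≤25, 2·1+2·3=8≤9, objective 30.
Maximum is 36 at (x_1,x_2)=(0,4).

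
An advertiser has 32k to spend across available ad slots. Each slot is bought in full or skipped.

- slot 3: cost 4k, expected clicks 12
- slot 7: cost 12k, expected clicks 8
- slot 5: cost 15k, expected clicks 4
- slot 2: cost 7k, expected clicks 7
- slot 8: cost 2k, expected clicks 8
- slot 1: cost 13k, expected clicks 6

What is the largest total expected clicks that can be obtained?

Take slot 3, slot 7, slot 2, and slot 8: cost 4 + 12 + 7 + 2 = 25 ≤ 32, expected clicks 12 + 8 + 7 + 8 = 35.
No other feasible combination does better.

35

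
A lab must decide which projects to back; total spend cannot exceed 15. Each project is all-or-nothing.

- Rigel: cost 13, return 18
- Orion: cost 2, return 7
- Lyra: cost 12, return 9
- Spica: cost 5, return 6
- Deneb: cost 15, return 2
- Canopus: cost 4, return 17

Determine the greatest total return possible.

30

Treat it as a binary knapsack problem.
Allowing fractional choices, the relaxed optimum would be about 36.5, but projects are indivisible.
Orion + Canopus: cost 2 + 4 = 6 ≤ 15, return 7 + 17 = 24.
Rigel + Orion: cost 13 + 2 = 15 ≤ 15, return 18 + 7 = 25.
Orion + Spica + Canopus: cost 2 + 5 + 4 = 11 ≤ 15, return 7 + 6 + 17 = 30.
Best is Orion, Spica, and Canopus with total return 30.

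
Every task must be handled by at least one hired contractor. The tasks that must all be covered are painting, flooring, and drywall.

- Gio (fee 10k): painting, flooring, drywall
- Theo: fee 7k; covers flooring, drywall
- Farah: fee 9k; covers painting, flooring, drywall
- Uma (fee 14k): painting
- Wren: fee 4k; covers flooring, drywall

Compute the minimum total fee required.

9

This is an integer covering problem.
The greedy cost-per-new-task heuristic would pick Wren and Farah for 13, but a cheaper cover exists.
Farah alone covers painting, flooring, drywall — every task.
Total fee: 9.
No cover costs less than 9.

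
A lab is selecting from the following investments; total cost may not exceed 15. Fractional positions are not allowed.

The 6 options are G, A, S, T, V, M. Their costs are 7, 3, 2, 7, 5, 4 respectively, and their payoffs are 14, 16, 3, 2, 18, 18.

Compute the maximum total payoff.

Allowing fractional choices, the relaxed optimum would be about 58.0, but investments are indivisible.
A + V + M: cost 3 + 5 + 4 = 12 ≤ 15, payoff 16 + 18 + 18 = 52.
G + A + M: cost 7 + 3 + 4 = 14 ≤ 15, payoff 14 + 16 + 18 = 48.
A + S + V + M: cost 3 + 2 + 5 + 4 = 14 ≤ 15, payoff 16 + 3 + 18 + 18 = 55.
Best is A, S, V, and M with total payoff 55.

55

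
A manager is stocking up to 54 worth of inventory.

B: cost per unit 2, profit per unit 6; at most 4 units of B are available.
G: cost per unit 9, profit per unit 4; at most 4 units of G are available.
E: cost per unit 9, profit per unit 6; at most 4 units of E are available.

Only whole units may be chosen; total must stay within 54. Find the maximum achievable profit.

This is a bounded integer knapsack.
Take 4×B, 1×G, and 4×E: cost 53 ≤ 54, profit 4·6 + 1·4 + 4·6 = 52.
B has the best ratio (6/2) and is taken to its limit of 4; remaining capacity is filled optimally with the others.

52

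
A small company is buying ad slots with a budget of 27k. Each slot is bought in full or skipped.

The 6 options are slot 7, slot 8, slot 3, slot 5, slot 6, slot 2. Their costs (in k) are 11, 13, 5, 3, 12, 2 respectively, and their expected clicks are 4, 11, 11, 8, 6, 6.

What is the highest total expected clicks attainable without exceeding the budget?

Take slot 8, slot 3, slot 5, and slot 2: cost 13 + 5 + 3 + 2 = 23 ≤ 27, expected clicks 11 + 11 + 8 + 6 = 36.
No other feasible combination does better.

36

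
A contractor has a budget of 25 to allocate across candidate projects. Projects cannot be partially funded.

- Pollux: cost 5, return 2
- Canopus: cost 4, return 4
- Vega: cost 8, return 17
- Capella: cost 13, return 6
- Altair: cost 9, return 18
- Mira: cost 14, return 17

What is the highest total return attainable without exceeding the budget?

39

Take Canopus, Vega, and Altair: cost 4 + 8 + 9 = 21 ≤ 25, return 4 + 17 + 18 = 39.
No other feasible combination does better.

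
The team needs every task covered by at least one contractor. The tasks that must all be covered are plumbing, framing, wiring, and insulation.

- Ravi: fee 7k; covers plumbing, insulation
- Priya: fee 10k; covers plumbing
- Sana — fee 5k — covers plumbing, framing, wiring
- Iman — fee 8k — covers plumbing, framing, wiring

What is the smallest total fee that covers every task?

12

Choose Ravi and Sana: together they cover plumbing, framing, wiring, insulation — every task.
Total fee: 7 + 5 = 12.
No cover costs less than 12.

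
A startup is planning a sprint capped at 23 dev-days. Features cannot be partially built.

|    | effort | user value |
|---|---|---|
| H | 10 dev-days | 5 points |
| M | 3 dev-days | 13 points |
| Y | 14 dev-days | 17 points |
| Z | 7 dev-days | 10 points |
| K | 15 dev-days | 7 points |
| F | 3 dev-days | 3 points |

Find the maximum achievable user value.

Allowing fractional choices, the relaxed optimum would be about 38.8, but features are indivisible.
M + Y + F: effort 3 + 14 + 3 = 20 ≤ 23, user value 13 + 17 + 3 = 33.
H + M + Z + F: effort 10 + 3 + 7 + 3 = 23 ≤ 23, user value 5 + 13 + 10 + 3 = 31.
Best is M, Y, and F with total user value 33.

33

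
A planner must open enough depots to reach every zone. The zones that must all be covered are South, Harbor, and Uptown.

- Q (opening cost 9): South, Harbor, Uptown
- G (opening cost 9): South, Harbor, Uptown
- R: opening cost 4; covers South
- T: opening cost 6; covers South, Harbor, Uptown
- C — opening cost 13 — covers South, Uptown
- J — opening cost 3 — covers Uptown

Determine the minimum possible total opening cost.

T alone covers South, Harbor, Uptown — every zone.
Total opening cost: 6.
No cover costs less than 6.

6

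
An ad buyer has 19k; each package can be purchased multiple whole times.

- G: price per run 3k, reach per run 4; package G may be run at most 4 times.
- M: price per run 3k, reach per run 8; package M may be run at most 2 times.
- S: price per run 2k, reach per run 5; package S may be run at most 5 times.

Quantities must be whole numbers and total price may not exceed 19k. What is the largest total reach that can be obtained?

45

1×G, 2×M, and 5×S: price 19 ≤ 19, reach 1·4 + 2·8 + 5·5 = 45.
2×M and 5×S: price 16 ≤ 19, reach 2·8 + 5·5 = 41.
Best is 45.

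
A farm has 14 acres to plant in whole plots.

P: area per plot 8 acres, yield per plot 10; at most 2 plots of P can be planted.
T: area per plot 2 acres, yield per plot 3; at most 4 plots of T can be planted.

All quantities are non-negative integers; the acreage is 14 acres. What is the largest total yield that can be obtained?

Take 1×P and 3×T: area 14 ≤ 14, yield 1·10 + 3·3 = 19.
No other integer combination yields more.

19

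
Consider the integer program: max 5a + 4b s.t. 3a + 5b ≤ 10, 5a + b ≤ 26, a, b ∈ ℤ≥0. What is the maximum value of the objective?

The continuous relaxation peaks at (3.33, 0) with value 16.67; rounding to a feasible lattice point costs some objective.
(a,b)=(3,0): 3·3+5·0=9≤10, 5·3+1·0=15≤26, objective 15.
(a,b)=(2,0): 3·2+5·0=6≤10, 5·2+1·0=10≤26, objective 10.
No feasible integer point exceeds 15.

15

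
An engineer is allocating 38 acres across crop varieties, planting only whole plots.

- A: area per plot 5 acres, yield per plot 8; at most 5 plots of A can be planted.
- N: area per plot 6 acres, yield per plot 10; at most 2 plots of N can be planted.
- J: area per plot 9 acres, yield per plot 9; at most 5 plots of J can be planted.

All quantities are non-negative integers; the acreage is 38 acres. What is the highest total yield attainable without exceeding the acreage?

60

3×A, 2×N, and 1×J: area 36 ≤ 38, yield 3·8 + 2·10 + 1·9 = 53.
5×A and 2×N: area 37 ≤ 38, yield 5·8 + 2·10 = 60.
Best is 60.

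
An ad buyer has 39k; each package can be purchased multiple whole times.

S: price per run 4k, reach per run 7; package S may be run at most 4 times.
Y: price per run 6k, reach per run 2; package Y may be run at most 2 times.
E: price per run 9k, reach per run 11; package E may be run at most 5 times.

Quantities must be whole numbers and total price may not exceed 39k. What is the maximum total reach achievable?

3×S and 3×E: price 39 ≤ 39, reach 3·7 + 3·11 = 54.
4×S and 2×E: price 34 ≤ 39, reach 4·7 + 2·11 = 50.
Best is 54.

54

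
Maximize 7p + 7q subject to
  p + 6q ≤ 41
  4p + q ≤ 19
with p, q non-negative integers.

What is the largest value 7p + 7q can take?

63

Relaxing integrality, the LP optimum is 66.35 at (p,q) = (3.17, 6.3), which is not an integer point.
(p,q)=(3,6): 1·3+6·6=39≤41, 4·3+1·6=18≤19, objective 63.
(p,q)=(2,6): 1·2+6·6=38≤41, 4·2+1·6=14≤19, objective 56.
(p,q)=(3,5): 1·3+6·5=33≤41, 4·3+1·5=17≤19, objective 56.
No feasible integer point exceeds 63.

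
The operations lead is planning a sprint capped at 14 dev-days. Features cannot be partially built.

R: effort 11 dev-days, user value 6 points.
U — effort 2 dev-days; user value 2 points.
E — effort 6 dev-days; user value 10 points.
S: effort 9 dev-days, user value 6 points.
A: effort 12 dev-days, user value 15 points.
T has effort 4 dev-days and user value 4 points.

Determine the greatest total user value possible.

Allowing fractional choices, the relaxed optimum would be about 20.0, but features are indivisible.
U + E + T: effort 2 + 6 + 4 = 12 ≤ 14, user value 2 + 10 + 4 = 16.
U + A: effort 2 + 12 = 14 ≤ 14, user value 2 + 15 = 17.
Best is U and A with total user value 17.

17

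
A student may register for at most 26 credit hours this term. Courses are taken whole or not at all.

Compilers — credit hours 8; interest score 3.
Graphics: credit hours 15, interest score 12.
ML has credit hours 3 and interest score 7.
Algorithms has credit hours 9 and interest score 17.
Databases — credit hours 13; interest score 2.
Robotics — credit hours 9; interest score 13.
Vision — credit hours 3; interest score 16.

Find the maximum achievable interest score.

Allowing fractional choices, the relaxed optimum would be about 54.6, but courses are indivisible.
Compilers + ML + Algorithms + Vision: credit hours 8 + 3 + 9 + 3 = 23 ≤ 26, interest score 3 + 7 + 17 + 16 = 43.
ML + Algorithms + Robotics + Vision: credit hours 3 + 9 + 9 + 3 = 24 ≤ 26, interest score 7 + 17 + 13 + 16 = 53.
Algorithms + Robotics + Vision: credit hours 9 + 9 + 3 = 21 ≤ 26, interest score 17 + 13 + 16 = 46.
Best is ML, Algorithms, Robotics, and Vision with total interest score 53.

53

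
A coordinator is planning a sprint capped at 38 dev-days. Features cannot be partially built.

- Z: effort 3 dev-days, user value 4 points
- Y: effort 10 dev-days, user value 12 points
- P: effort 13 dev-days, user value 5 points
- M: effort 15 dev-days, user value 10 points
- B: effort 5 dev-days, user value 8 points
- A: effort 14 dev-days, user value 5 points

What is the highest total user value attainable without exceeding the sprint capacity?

34

This is a 0-1 knapsack instance.
Allowing fractional choices, the relaxed optimum would be about 35.9, but features are indivisible.
Z + Y + M + B: effort 3 + 10 + 15 + 5 = 33 ≤ 38, user value 4 + 12 + 10 + 8 = 34.
Y + M + B: effort 10 + 15 + 5 = 30 ≤ 38, user value 12 + 10 + 8 = 30.
Best is Z, Y, M, and B with total user value 34.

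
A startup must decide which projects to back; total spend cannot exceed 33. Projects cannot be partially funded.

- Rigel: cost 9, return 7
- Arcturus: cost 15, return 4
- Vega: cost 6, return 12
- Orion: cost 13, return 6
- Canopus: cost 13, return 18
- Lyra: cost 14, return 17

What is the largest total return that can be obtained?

Rigel + Vega + Canopus: cost 9 + 6 + 13 = 28 ≤ 33, return 7 + 12 + 18 = 37.
Vega + Canopus + Lyra: cost 6 + 13 + 14 = 33 ≤ 33, return 12 + 18 + 17 = 47.
Best is Vega, Canopus, and Lyra with total return 47.

47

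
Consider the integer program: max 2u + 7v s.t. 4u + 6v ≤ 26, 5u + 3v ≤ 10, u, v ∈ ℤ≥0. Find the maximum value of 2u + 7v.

Relaxing integrality, the LP optimum is 23.33 at (u,v) = (0, 3.33), which is not an integer point.
(u,v)=(0,3): 4·0+6·3=18≤26, 5·0+3·3=9≤10, objective 21.
(u,v)=(0,2): 4·0+6·2=12≤26, 5·0+3·2=6≤10, objective 14.
Maximum is 21 at (u,v)=(0,3).

21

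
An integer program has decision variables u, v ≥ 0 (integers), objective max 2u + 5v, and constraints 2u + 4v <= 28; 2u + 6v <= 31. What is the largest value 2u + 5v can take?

Relaxing integrality, the LP optimum is 29.50 at (u,v) = (11, 1.5), which is not an integer point.
(u,v)=(12,1): 2·12+4·1=28≤28, 2·12+6·1=30≤31, objective 29.
(u,v)=(11,1): 2·11+4·1=26≤28, 2·11+6·1=28≤31, objective 27.
No feasible integer point exceeds 29.

29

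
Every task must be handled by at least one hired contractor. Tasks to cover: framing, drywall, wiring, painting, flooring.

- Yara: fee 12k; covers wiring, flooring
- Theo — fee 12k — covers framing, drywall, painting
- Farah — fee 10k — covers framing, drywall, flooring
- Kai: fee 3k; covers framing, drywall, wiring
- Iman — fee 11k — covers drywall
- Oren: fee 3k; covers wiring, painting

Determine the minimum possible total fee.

The greedy cost-per-new-task heuristic would pick Kai, Oren, and Farah for 16, but a cheaper cover exists.
Choose Farah and Oren: together they cover framing, drywall, wiring, painting, flooring — every task.
Total fee: 10 + 3 = 13.
No cover costs less than 13.

13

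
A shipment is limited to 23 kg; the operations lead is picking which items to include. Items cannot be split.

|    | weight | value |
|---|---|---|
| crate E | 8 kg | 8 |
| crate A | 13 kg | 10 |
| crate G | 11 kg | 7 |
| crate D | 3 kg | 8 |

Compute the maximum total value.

Allowing fractional choices, the relaxed optimum would be about 25.2, but items are indivisible.
crate A + crate D: weight 13 + 3 = 16 ≤ 23, value 10 + 8 = 18.
crate E + crate G + crate D: weight 8 + 11 + 3 = 22 ≤ 23, value 8 + 7 + 8 = 23.
crate E + crate A: weight 8 + 13 = 21 ≤ 23, value 8 + 10 = 18.
Best is crate E, crate G, and crate D with total value 23.

23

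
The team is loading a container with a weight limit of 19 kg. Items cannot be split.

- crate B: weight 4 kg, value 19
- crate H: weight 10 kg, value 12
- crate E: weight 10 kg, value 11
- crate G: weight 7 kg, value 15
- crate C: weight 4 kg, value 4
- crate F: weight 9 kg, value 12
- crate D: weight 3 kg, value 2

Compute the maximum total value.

40

This is a 0-1 knapsack instance.
crate B + crate G + crate C: weight 4 + 7 + 4 = 15 ≤ 19, value 19 + 15 + 4 = 38.
crate B + crate G + crate C + crate D: weight 4 + 7 + 4 + 3 = 18 ≤ 19, value 19 + 15 + 4 + 2 = 40.
Best is crate B, crate G, crate C, and crate D with total value 40.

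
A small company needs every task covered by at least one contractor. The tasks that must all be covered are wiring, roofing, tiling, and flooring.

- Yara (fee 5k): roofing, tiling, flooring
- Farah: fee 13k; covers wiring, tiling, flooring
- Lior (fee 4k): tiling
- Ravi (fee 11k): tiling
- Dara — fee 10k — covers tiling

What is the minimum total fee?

Choose Yara and Farah: together they cover wiring, roofing, tiling, flooring — every task.
Total fee: 5 + 13 = 18.
No cover costs less than 18.

18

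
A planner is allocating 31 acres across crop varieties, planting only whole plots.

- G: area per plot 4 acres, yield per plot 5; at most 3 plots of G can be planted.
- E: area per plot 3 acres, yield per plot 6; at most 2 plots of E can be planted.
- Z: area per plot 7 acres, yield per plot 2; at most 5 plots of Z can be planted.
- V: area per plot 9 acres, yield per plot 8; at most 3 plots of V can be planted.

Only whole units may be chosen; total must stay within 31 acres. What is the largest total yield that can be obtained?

Take 3×G, 2×E, and 1×V: area 27 ≤ 31, yield 3·5 + 2·6 + 1·8 = 35.
E has the best ratio (6/3) and is taken to its limit of 2; remaining capacity is filled optimally with the others.

35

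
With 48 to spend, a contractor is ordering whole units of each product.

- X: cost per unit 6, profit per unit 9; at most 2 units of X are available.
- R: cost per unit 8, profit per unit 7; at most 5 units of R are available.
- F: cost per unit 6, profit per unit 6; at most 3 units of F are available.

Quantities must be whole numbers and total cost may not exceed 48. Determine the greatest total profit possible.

51

Take 2×X, 3×R, and 2×F: cost 48 ≤ 48, profit 2·9 + 3·7 + 2·6 = 51.
X has the best ratio (9/6) and is taken to its limit of 2; remaining capacity is filled optimally with the others.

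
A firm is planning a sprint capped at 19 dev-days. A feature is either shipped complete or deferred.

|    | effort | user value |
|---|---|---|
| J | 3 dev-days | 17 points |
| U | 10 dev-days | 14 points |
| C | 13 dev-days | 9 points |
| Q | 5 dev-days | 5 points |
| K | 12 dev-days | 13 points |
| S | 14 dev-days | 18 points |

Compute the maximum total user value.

36

Take J, U, and Q: effort 3 + 10 + 5 = 18 ≤ 19, user value 17 + 14 + 5 = 36.
No other feasible combination does better.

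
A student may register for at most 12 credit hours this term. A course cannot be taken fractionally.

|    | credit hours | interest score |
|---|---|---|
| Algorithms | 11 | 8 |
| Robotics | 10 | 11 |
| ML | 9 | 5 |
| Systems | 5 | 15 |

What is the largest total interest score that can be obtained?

Allowing fractional choices, the relaxed optimum would be about 22.7, but courses are indivisible.
Algorithms: credit hours 11 ≤ 12, interest score 8.
Systems: credit hours 5 ≤ 12, interest score 15.
Robotics: credit hours 10 ≤ 12, interest score 11.
Best is Systems with total interest score 15.

15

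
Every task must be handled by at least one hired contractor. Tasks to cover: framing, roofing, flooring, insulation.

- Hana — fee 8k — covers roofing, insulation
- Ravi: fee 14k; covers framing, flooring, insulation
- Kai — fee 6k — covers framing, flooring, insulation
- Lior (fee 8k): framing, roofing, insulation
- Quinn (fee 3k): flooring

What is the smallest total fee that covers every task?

11

The greedy cost-per-new-task heuristic would pick Kai and Hana for 14, but a cheaper cover exists.
Choose Lior and Quinn: together they cover framing, roofing, flooring, insulation — every task.
Total fee: 8 + 3 = 11.
No cover costs less than 11.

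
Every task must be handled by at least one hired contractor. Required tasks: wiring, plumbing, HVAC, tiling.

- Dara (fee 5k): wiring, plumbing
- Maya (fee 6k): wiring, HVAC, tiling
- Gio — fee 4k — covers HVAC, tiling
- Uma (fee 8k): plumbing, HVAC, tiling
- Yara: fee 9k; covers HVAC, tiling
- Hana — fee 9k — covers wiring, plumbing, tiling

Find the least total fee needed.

9

Choose Dara and Gio: together they cover wiring, plumbing, HVAC, tiling — every task.
Total fee: 5 + 4 = 9.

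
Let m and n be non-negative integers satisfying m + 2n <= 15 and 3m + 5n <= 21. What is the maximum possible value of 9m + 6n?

63

(m,n)=(7,0): 1·7+2·0=7≤15, 3·7+5·0=21≤21, objective 63.
(m,n)=(6,0): 1·6+2·0=6≤15, 3·6+5·0=18≤21, objective 54.
Maximum is 63 at (m,n)=(7,0).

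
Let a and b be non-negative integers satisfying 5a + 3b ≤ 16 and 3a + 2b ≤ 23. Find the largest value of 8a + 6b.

The continuous relaxation peaks at (0, 5.33) with value 32.00; rounding to a feasible lattice point costs some objective.
(a,b)=(0,5) is feasible, giving 30.
(a,b)=(0,4) is feasible, giving 24.
No feasible integer point exceeds 30.

30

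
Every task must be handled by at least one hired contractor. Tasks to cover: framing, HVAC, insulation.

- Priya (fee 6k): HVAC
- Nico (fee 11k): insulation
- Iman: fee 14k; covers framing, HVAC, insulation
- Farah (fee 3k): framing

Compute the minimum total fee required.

14

This is a weighted set-cover instance.
The greedy cost-per-new-task heuristic would pick Farah, Priya, and Nico for 20, but a cheaper cover exists.
Iman alone covers framing, HVAC, insulation — every task.
Total fee: 14.
No cover costs less than 14.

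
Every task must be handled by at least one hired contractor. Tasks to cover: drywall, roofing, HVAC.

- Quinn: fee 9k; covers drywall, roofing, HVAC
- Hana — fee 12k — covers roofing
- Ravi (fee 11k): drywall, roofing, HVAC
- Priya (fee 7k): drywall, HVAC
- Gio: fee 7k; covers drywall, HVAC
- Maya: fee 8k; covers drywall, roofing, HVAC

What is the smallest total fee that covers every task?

Maya alone covers drywall, roofing, HVAC — every task.
Total fee: 8.
No cover costs less than 8.

8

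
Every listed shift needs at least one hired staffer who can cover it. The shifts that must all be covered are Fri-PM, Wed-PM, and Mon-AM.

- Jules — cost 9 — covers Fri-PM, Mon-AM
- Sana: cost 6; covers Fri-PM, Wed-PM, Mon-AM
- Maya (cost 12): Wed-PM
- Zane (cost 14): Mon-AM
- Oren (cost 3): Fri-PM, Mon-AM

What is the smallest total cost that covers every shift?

Sana alone covers Fri-PM, Wed-PM, Mon-AM — every shift.
Total cost: 6.

6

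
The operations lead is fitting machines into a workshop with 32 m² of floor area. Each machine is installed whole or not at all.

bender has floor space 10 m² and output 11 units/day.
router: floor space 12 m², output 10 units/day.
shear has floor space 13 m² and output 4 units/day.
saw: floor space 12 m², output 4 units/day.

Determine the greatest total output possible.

21

Allowing fractional choices, the relaxed optimum would be about 24.3, but machines are indivisible.
bender + shear: floor space 10 + 13 = 23 ≤ 32, output 11 + 4 = 15.
bender + router: floor space 10 + 12 = 22 ≤ 32, output 11 + 10 = 21.
bender + saw: floor space 10 + 12 = 22 ≤ 32, output 11 + 4 = 15.
Best is bender and router with total output 21.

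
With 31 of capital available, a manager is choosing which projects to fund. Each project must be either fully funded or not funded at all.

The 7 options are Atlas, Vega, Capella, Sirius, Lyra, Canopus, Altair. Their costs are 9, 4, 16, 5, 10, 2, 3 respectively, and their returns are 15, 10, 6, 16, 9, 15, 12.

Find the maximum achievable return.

68

Take Atlas, Vega, Sirius, Canopus, and Altair: cost 9 + 4 + 5 + 2 + 3 = 23 ≤ 31, return 15 + 10 + 16 + 15 + 12 = 68.
No other feasible combination does better.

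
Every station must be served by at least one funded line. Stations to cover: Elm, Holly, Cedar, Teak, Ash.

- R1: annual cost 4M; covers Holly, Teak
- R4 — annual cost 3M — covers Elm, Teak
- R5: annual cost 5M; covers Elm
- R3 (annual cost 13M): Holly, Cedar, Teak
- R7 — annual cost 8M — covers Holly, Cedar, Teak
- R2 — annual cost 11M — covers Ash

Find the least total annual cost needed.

22

Choose R4, R7, and R2: together they cover Elm, Holly, Cedar, Teak, Ash — every station.
Total annual cost: 3 + 8 + 11 = 22.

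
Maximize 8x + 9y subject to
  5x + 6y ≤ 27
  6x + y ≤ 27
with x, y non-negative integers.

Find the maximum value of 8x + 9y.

Relaxing integrality, the LP optimum is 42.68 at (x,y) = (4.35, 0.871), which is not an integer point.
(x,y)=(3,2): 5·3+6·2=27≤27, 6·3+1·2=20≤27, objective 42.
(x,y)=(4,1): 5·4+6·1=26≤27, 6·4+1·1=25≤27, objective 41.
(x,y)=(2,2): 5·2+6·2=22≤27, 6·2+1·2=14≤27, objective 34.
Maximum is 42 at (x,y)=(3,2).

42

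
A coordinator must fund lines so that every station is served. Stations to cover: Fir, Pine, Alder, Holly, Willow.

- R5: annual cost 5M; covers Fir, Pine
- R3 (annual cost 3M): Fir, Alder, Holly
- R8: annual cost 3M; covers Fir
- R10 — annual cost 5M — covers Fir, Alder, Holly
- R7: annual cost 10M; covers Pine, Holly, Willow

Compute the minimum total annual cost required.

The greedy cost-per-new-station heuristic would pick R3, R5, and R7 for 18, but a cheaper cover exists.
Choose R3 and R7: together they cover Fir, Pine, Alder, Holly, Willow — every station.
Total annual cost: 3 + 10 = 13.
No cover costs less than 13.

13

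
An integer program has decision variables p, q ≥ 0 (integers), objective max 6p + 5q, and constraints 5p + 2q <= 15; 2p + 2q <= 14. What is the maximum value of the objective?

35

(p,q)=(0,7): 5·0+2·7=14≤15, 2·0+2·7=14≤14, objective 35.
(p,q)=(1,5): 5·1+2·5=15≤15, 2·1+2·5=12≤14, objective 31.
(p,q)=(0,6): 5·0+2·6=12≤15, 2·0+2·6=12≤14, objective 30.
No feasible integer point exceeds 35.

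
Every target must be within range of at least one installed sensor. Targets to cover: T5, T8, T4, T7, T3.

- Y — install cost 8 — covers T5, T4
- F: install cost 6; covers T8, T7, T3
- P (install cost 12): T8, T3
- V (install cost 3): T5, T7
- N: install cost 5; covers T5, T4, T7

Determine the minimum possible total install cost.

The greedy cost-per-new-target heuristic would pick V, F, and N for 14, but a cheaper cover exists.
Choose F and N: together they cover T5, T8, T4, T7, T3 — every target.
Total install cost: 6 + 5 = 11.
No cover costs less than 11.

11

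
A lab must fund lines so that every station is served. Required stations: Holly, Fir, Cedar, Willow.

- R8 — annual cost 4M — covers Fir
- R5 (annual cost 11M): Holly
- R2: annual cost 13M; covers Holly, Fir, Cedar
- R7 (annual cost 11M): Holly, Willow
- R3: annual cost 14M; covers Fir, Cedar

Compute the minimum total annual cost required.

This is an integer covering problem.
Choose R2 and R7: together they cover Holly, Fir, Cedar, Willow — every station.
Total annual cost: 13 + 11 = 24.

24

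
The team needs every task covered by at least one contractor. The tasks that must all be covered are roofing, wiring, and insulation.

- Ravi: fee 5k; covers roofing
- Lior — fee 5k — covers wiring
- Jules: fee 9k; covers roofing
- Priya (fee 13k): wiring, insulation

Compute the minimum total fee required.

This is an integer covering problem.
The greedy cost-per-new-task heuristic would pick Ravi, Lior, and Priya for 23, but a cheaper cover exists.
Choose Ravi and Priya: together they cover roofing, wiring, insulation — every task.
Total fee: 5 + 13 = 18.
No cover costs less than 18.

18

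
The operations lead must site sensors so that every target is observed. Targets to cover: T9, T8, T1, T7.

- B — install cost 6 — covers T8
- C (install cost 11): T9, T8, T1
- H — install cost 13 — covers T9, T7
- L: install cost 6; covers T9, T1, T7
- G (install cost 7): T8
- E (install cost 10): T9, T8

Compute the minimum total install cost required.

This is a weighted set-cover instance.
Choose B and L: together they cover T9, T8, T1, T7 — every target.
Total install cost: 6 + 6 = 12.

12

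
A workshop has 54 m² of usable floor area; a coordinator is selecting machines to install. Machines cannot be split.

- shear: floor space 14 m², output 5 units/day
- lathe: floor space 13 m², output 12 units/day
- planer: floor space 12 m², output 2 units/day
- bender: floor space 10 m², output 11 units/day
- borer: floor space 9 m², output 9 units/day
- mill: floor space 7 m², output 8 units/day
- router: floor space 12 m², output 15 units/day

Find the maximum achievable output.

This is a 0-1 knapsack instance.
Allowing fractional choices, the relaxed optimum would be about 56.1, but machines are indivisible.
lathe + bender + borer + mill + router: floor space 13 + 10 + 9 + 7 + 12 = 51 ≤ 54, output 12 + 11 + 9 + 8 + 15 = 55.
shear + bender + borer + mill + router: floor space 14 + 10 + 9 + 7 + 12 = 52 ≤ 54, output 5 + 11 + 9 + 8 + 15 = 48.
Best is lathe, bender, borer, mill, and router with total output 55.

55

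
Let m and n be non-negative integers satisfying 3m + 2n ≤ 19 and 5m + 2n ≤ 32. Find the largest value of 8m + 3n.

48

The continuous relaxation peaks at (6.33, 0) with value 50.67; rounding to a feasible lattice point costs some objective.
(m,n)=(6,0): 3·6+2·0=18≤19, 5·6+2·0=30≤32, objective 48.
(m,n)=(5,1): 3·5+2·1=17≤19, 5·5+2·1=27≤32, objective 43.
(m,n)=(5,0): 3·5+2·0=15≤19, 5·5+2·0=25≤32, objective 40.
Maximum is 48 at (m,n)=(6,0).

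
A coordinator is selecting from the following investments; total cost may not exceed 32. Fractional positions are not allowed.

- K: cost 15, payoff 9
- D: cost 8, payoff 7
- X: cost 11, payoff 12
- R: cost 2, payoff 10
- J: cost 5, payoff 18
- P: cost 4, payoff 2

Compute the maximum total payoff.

Treat it as a binary knapsack problem.
Take D, X, R, J, and P: cost 8 + 11 + 2 + 5 + 4 = 30 ≤ 32, payoff 7 + 12 + 10 + 18 + 2 = 49.
No other feasible combination does better.

49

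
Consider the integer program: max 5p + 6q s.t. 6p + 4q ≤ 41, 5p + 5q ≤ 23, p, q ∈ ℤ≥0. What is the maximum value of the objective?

24

Relaxing integrality, the LP optimum is 27.60 at (p,q) = (0, 4.6), which is not an integer point.
(p,q)=(0,4): 6·0+4·4=16≤41, 5·0+5·4=20≤23, objective 24.
(p,q)=(1,3): 6·1+4·3=18≤41, 5·1+5·3=20≤23, objective 23.
Maximum is 24 at (p,q)=(0,4).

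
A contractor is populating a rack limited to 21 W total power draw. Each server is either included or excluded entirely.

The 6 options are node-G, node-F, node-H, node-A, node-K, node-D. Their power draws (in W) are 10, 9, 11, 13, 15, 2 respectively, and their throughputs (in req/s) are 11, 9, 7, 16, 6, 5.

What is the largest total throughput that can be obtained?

Allowing fractional choices, the relaxed optimum would be about 27.6, but servers are indivisible.
node-A + node-D: power draw 13 + 2 = 15 ≤ 21, throughput 16 + 5 = 21.
node-G + node-F + node-D: power draw 10 + 9 + 2 = 21 ≤ 21, throughput 11 + 9 + 5 = 25.
Best is node-G, node-F, and node-D with total throughput 25.

25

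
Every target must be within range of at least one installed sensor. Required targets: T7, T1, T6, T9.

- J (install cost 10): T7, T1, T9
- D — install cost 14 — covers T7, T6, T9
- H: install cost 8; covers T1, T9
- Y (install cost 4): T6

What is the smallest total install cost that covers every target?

Choose J and Y: together they cover T7, T1, T6, T9 — every target.
Total install cost: 10 + 4 = 14.
No cover costs less than 14.

14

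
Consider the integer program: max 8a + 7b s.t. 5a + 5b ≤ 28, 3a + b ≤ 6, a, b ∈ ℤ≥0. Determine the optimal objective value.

Relaxing integrality, the LP optimum is 39.40 at (a,b) = (0.2, 5.4), which is not an integer point.
(a,b)=(0,5): 5·0+5·5=25≤28, 3·0+1·5=5≤6, objective 35.
(a,b)=(0,4): 5·0+5·4=20≤28, 3·0+1·4=4≤6, objective 28.
Maximum is 35 at (a,b)=(0,5).

35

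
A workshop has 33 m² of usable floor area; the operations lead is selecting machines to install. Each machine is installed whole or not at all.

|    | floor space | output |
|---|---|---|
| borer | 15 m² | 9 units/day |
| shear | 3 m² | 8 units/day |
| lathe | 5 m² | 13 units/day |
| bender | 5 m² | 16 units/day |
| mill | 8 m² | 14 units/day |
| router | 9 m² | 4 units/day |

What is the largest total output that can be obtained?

55

Take shear, lathe, bender, mill, and router: floor space 3 + 5 + 5 + 8 + 9 = 30 ≤ 33, output 8 + 13 + 16 + 14 + 4 = 55.
No other feasible combination does better.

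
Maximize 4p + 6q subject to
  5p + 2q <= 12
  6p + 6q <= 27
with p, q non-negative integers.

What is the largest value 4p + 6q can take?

(p,q)=(0,4): 5·0+2·4=8≤12, 6·0+6·4=24≤27, objective 24.
(p,q)=(1,3): 5·1+2·3=11≤12, 6·1+6·3=24≤27, objective 22.
(p,q)=(0,3): 5·0+2·3=6≤12, 6·0+6·3=18≤27, objective 18.
The best lattice point is (0,4), giving 24.

24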